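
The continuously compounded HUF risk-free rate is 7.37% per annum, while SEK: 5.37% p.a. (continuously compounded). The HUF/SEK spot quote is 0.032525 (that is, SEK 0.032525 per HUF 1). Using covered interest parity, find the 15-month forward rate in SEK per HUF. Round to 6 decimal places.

0.031722

T = 15/12 years.
Growth of 1 SEK over T: e^(0.0537×15/12) = 1.0694291.
Growth of 1 HUF over T: e^(0.0737×15/12) = 1.0965019.
Forward (SEK per HUF) = 0.032525 × 1.0694291 / 1.0965019 = 0.03172195.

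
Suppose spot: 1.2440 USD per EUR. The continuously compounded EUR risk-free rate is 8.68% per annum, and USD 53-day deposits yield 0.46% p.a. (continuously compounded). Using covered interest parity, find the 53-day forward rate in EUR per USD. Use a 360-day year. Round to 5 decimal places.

0.81365

T = 53/360 years.
Growth of 1 USD over T: e^(0.0046×53/360) = 1.0006775.
Growth of 1 EUR over T: e^(0.0868×53/360) = 1.0128609.
CIP: F = S · (grow USD)/(grow EUR) = 1.244 × 1.0006775/1.0128609 = 1.229036 USD per EUR.
Quoted the other way: 1/1.229036 = 0.81365 EUR per USD.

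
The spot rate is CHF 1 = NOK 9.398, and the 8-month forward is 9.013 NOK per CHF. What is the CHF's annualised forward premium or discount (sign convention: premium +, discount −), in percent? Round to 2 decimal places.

T = 8/12 years.
Period premium: (9.013 − 9.398)/9.398 = -0.0409662.
×(1/T) gives -6.14% p.a.

-6.14%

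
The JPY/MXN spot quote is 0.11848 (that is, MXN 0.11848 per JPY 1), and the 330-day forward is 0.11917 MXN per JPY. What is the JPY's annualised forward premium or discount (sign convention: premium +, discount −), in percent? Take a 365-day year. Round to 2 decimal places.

+0.64%

T = 330/365 years.
(F − S)/S = (0.11917 − 0.11848)/0.11848 = 0.0058238.
×(1/T) gives 0.64% p.a.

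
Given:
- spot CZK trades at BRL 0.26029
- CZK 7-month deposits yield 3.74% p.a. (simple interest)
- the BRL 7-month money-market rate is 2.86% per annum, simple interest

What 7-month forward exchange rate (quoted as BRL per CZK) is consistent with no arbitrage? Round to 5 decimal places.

T = 7/12 years.
BRL accumulates by 1 + 0.0286×7/12 = 1.0166833.
Growth of 1 CZK over T: 1 + 0.0374×7/12 = 1.0218167.
CIP: F = S · (grow BRL)/(grow CZK) = 0.26029 × 1.0166833/1.0218167 = 0.2589824 BRL per CZK.

0.25898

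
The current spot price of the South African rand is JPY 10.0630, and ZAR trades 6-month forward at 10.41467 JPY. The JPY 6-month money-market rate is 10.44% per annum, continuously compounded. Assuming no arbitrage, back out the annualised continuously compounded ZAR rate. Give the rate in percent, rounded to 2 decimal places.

3.57%

T = 6/12 years.
By CIP, F/S equals the JPY-to-ZAR growth ratio: 10.41467/10.063 = 1.0349468.
JPY growth factor: e^(0.1044×6/12) = 1.0535864.
Hence g_ZAR = 1.0180102.
Take logs: ln 1.0180102 / (6/12) = 0.035700, so 3.57%.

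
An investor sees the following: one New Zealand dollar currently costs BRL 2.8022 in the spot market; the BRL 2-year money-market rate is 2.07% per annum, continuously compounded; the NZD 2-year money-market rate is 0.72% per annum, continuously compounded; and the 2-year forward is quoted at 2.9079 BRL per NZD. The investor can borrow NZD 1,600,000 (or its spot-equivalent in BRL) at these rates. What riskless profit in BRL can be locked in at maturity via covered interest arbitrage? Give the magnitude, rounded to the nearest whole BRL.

BRL 47,089

T = 2 years.
Keep in NZD, deliver into the forward: 1,600,000·1.014504179·2.9079 = BRL 4,720,122.72.
Swap to BRL now, deposit: 1,600,000·2.8022·1.04226893 = BRL 4,673,033.59.
The quoted forward overvalues NZD, so borrow BRL, buy NZD at spot, deposit the NZD at 0.72%, and sell the proceeds forward at 2.9079.
Arbitrage profit = |4,720,122.72 − 4,673,033.59| = BRL 47,089.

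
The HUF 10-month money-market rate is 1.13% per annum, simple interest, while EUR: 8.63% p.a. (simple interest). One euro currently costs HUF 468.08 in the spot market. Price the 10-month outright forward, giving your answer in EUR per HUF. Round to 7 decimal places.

0.0022687

T = 10/12 years.
Growth of 1 HUF over T: 1 + 0.0113×10/12 = 1.0094167.
Growth of 1 EUR over T: 1 + 0.0863×10/12 = 1.0719167.
CIP: F = S · (grow HUF)/(grow EUR) = 468.08 × 1.0094167/1.0719167 = 440.7878 HUF per EUR.
Invert for EUR per HUF: 1 / 440.7878 = 0.0022687.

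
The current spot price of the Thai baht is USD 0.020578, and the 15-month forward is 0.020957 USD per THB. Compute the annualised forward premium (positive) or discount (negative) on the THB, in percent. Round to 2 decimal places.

+1.47%

T = 15/12 years.
Period premium: (0.020957 − 0.020578)/0.020578 = 0.0184177.
×(1/T) gives 1.47% p.a.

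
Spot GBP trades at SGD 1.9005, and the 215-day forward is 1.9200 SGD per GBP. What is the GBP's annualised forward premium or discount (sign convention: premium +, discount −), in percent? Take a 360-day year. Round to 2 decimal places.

+1.72%

T = 215/360 years.
Period premium: (1.9200 − 1.9005)/1.9005 = 0.0102605.
Per annum: 0.0102605 / (215/360) = 0.017180 = 1.72%.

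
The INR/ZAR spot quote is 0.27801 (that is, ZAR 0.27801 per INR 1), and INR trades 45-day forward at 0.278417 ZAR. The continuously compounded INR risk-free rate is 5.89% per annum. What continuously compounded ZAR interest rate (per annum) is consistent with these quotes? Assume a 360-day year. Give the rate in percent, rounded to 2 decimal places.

T = 45/360 years.
F/S = 0.278417/0.27801 = 1.0014640 = (growth of ZAR) / (growth of INR).
INR growth factor: e^(0.0589×45/360) = 1.0073897.
Hence g_ZAR = 1.0088645.
r = ln(1.0088645)/(45/360) = 0.070604 → 7.06%.

7.06%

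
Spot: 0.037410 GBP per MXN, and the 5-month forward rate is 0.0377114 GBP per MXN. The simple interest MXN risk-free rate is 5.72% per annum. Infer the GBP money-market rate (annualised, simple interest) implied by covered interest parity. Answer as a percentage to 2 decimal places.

7.70%

T = 5/12 years.
CIP gives F = S · g_GBP/g_MXN, so g_GBP/g_MXN = 0.0377114/0.03741 = 1.0080567.
MXN growth factor: 1 + 0.0572×5/12 = 1.0238333.
Hence g_GBP = 1.032082.
(1.032082 − 1)/T = 0.076997, i.e. 7.70%.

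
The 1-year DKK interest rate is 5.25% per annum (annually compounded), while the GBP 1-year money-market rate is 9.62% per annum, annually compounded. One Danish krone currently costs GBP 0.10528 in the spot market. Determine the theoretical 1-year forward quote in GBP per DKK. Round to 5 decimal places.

0.10965

T = 1 year.
Growth of 1 GBP over T: (1 + 0.0962)^1 = 1.096200.
Growth of 1 DKK over T: (1 + 0.0525)^1 = 1.052500.
Forward (GBP per DKK) = 0.10528 × 1.096200 / 1.052500 = 0.1096512.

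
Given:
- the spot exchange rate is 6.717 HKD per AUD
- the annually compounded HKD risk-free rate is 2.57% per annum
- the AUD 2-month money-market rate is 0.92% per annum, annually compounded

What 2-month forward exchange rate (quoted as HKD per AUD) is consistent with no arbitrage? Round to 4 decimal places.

6.7352

T = 2/12 years.
HKD growth factor: (1 + 0.0257)^(2/12) = 1.0042382.
AUD growth factor: (1 + 0.0092)^(2/12) = 1.0015275.
CIP: F = S · (grow HKD)/(grow AUD) = 6.717 × 1.0042382/1.0015275 = 6.735180 HKD per AUD.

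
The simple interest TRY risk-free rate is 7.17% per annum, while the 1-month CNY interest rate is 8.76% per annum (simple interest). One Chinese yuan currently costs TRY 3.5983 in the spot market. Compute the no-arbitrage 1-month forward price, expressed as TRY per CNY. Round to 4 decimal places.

3.5936

T = 1/12 years.
Growth of 1 TRY over T: 1 + 0.0717×1/12 = 1.005975.
CNY growth factor: 1 + 0.0876×1/12 = 1.007300.
So F = 3.5983 × 1.005975 / 1.007300 = 3.593567 (TRY/CNY).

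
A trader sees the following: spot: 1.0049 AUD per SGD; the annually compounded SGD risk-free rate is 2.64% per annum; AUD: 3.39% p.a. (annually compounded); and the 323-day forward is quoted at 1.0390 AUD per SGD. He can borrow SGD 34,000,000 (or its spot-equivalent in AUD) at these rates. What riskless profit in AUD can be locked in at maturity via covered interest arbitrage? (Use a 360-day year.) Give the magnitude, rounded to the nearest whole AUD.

T = 323/360 years.
Route A — deposit SGD, sell forward: 34,000,000 × 1.0236548393 × 1.0390 = AUD 36,161,630.85.
Route B — convert at spot, deposit AUD: 34,000,000 × 1.0049 × 1.0303634952 = AUD 35,204,017.40.
The quoted forward overvalues SGD, so borrow AUD, buy SGD at spot, deposit the SGD at 2.64%, and sell the proceeds forward at 1.0390.
Arbitrage profit = |36,161,630.85 − 35,204,017.40| = AUD 957,613.

AUD 957,613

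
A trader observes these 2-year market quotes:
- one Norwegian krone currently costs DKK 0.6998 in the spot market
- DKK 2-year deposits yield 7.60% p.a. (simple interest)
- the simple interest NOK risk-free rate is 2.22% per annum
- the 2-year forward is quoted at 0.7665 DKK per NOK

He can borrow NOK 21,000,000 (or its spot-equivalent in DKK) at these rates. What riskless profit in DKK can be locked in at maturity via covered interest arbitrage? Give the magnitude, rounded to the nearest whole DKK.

DKK 118,377

T = 2 years.
Route A — deposit NOK, sell forward: 21,000,000 × 1.044400 × 0.7665 = DKK 16,811,184.60.
Route B — convert at spot, deposit DKK: 21,000,000 × 0.6998 × 1.152000 = DKK 16,929,561.60.
The quoted forward undervalues NOK, so borrow NOK, convert to DKK at spot, deposit the DKK at 7.60%, and buy NOK forward at 0.7665 to cover the loan.
Profit = 16,929,561.60 − 16,811,184.60 = DKK 118,377.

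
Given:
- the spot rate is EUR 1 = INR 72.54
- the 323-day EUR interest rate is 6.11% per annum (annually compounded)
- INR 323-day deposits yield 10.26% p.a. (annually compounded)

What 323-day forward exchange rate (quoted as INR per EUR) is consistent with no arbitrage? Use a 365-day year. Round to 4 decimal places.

75.0450

T = 323/365 years.
INR accumulates by (1 + 0.1026)^(323/365) = 1.09027741.
EUR accumulates by (1 + 0.0611)^(323/365) = 1.05388343.
So F = 72.54 × 1.09027741 / 1.05388343 = 75.045039 (INR/EUR).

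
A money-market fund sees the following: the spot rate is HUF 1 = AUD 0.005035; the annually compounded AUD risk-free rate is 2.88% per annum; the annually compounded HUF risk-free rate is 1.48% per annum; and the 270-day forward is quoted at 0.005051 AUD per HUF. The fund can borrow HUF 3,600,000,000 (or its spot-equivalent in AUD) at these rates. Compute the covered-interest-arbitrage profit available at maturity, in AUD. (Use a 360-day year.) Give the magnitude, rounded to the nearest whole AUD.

T = 270/360 years.
Keep in HUF, deliver into the forward: 3,600,000,000·1.0110795906·0.005051 = AUD 18,385,066.84.
Swap to AUD now, deposit: 3,600,000,000·0.005035·1.0215231583 = AUD 18,516,128.77.
The quoted forward undervalues HUF, so borrow HUF, convert to AUD at spot, deposit the AUD at 2.88%, and buy HUF forward at 0.005051 to cover the loan.
Arbitrage profit = |18,385,066.84 − 18,516,128.77| = AUD 131,062.

AUD 131,062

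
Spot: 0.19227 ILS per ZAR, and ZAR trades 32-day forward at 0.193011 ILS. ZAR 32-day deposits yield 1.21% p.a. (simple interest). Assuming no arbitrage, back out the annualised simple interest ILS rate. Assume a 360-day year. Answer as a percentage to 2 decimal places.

5.55%

T = 32/360 years.
CIP gives F = S · g_ILS/g_ZAR, so g_ILS/g_ZAR = 0.193011/0.19227 = 1.0038540.
ZAR growth factor: 1 + 0.0121×32/360 = 1.0010756.
Hence g_ILS = 1.0049337.
r = (1.0049337 − 1)/(32/360) = 0.055504 → 5.55%.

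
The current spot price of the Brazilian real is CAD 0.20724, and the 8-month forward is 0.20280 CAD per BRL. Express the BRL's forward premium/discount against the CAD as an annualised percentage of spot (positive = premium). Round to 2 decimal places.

T = 8/12 years.
BRL trades forward at -2.14244% vs spot over the period.
Annualise by dividing by T: -0.0214244 / (8/12) = -0.032137 → -3.21%.

-3.21%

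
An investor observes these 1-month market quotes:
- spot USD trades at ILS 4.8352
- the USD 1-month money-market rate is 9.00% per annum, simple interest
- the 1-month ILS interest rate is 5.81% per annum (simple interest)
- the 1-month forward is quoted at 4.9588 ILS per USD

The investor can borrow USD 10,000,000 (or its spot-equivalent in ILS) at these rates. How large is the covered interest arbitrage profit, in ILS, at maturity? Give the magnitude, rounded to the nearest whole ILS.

T = 1/12 years.
Keep in USD, deliver into the forward: 10,000,000·1.007500·4.9588 = ILS 49,959,910.00.
Swap to ILS now, deposit: 10,000,000·4.8352·1.0048416667 = ILS 48,586,104.27.
The quoted forward overvalues USD, so borrow ILS, buy USD at spot, deposit the USD at 9.00%, and sell the proceeds forward at 4.9588.
Profit = 49,959,910.00 − 48,586,104.27 = ILS 1,373,806.

ILS 1,373,806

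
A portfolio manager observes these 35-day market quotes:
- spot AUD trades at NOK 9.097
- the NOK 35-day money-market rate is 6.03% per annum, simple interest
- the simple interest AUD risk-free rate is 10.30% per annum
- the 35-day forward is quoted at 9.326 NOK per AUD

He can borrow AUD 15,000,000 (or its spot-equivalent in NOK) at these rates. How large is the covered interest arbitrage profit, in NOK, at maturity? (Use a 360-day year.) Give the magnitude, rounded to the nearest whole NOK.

NOK 4,035,875

T = 35/360 years.
Keep in AUD, deliver into the forward: 15,000,000·1.01001388889·9.326 = NOK 141,290,842.92.
Swap to NOK now, deposit: 15,000,000·9.097·1.0058625 = NOK 137,254,967.44.
The quoted forward overvalues AUD, so borrow NOK, buy AUD at spot, deposit the AUD at 10.30%, and sell the proceeds forward at 9.326.
Arbitrage profit = |141,290,842.92 − 137,254,967.44| = NOK 4,035,875.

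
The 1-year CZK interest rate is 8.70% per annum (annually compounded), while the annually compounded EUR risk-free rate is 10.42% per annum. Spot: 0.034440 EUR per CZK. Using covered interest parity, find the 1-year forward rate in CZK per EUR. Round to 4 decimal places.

28.5837

T = 1 year.
EUR accumulates by (1 + 0.1042)^1 = 1.104200.
CZK accumulates by (1 + 0.0870)^1 = 1.087000.
So F = 0.03444 × 1.104200 / 1.087000 = 0.034984957 (EUR/CZK).
Quoted the other way: 1/0.034984957 = 28.5837 CZK per EUR.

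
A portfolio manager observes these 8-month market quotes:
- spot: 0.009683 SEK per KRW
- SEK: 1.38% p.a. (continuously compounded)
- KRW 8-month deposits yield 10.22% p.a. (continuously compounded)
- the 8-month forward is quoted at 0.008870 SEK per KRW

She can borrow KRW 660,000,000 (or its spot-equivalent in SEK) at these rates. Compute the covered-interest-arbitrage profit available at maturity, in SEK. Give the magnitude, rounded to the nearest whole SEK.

SEK 182,878

T = 8/12 years.
Keep in KRW, deliver into the forward: 660,000,000·1.070508033·0.008870 = SEK 6,266,968.13.
Swap to SEK now, deposit: 660,000,000·0.009683·1.00924245 = SEK 6,449,846.46.
The quoted forward undervalues KRW, so borrow KRW, convert to SEK at spot, deposit the SEK at 1.38%, and buy KRW forward at 0.008870 to cover the loan.
The gap between the two covered legs is SEK 182,878.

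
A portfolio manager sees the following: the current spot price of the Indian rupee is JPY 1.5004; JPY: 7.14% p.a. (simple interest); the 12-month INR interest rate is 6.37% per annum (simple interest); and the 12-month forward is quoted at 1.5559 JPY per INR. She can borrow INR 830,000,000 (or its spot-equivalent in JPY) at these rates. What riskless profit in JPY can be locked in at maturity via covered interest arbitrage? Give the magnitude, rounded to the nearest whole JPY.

T = 1 year.
Route A — deposit INR, sell forward: 830,000,000 × 1.063700 × 1.5559 = JPY 1,373,658,988.90.
Route B — convert at spot, deposit JPY: 830,000,000 × 1.5004 × 1.071400 = JPY 1,334,248,704.80.
The quoted forward overvalues INR, so borrow JPY, buy INR at spot, deposit the INR at 6.37%, and sell the proceeds forward at 1.5559.
The gap between the two covered legs is JPY 39,410,284.

JPY 39,410,284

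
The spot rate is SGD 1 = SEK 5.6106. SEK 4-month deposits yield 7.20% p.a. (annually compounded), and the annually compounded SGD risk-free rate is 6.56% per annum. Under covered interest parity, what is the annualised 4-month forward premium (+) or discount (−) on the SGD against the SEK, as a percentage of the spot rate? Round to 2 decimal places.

+0.60%

T = 4/12 years.
CIP forward (SEK per SGD) = 5.6106 × 1.023446/1.0214052 = 5.6218102.
Annualised premium = (F − S)/S × (1/T) = (5.6218102 − 5.6106)/5.6106 ÷ (4/12) = 0.60%.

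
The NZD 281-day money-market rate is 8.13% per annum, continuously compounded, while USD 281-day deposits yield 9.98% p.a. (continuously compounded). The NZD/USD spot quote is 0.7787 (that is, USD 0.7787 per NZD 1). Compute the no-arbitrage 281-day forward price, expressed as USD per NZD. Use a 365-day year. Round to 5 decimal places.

T = 281/365 years.
USD accumulates by e^(0.0998×281/365) = 1.079861.
NZD accumulates by e^(0.0813×281/365) = 1.0645901.
So F = 0.7787 × 1.079861 / 1.0645901 = 0.7898700 (USD/NZD).

0.78987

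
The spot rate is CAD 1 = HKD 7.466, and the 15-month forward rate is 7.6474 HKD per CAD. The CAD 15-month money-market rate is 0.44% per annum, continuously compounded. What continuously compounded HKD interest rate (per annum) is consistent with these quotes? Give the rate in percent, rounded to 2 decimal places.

2.36%

T = 15/12 years.
F/S = 7.6474/7.466 = 1.0242968 = (growth of HKD) / (growth of CAD).
CAD growth factor: e^(0.0044×15/12) = 1.0055152.
So the HKD growth factor = 1.029946.
r = ln(1.029946)/(15/12) = 0.023605 → 2.36%.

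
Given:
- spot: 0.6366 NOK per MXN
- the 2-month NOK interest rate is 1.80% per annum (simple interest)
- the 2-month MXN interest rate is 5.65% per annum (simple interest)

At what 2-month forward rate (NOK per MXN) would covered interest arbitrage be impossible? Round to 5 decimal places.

0.63255

T = 2/12 years.
Growth of 1 NOK over T: 1 + 0.0180×2/12 = 1.003000.
MXN accumulates by 1 + 0.0565×2/12 = 1.0094167.
So F = 0.6366 × 1.003000 / 1.0094167 = 0.6325532 (NOK/MXN).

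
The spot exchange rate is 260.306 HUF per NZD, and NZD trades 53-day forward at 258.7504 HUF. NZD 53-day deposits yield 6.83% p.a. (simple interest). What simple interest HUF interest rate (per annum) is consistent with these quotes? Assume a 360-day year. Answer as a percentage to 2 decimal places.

T = 53/360 years.
By CIP, F/S equals the HUF-to-NZD growth ratio: 258.7504/260.306 = 0.9940240.
NZD growth factor: 1 + 0.0683×53/360 = 1.0100553.
So the HUF growth factor = 1.0040192.
(1.0040192 − 1)/T = 0.027300, i.e. 2.73%.

2.73%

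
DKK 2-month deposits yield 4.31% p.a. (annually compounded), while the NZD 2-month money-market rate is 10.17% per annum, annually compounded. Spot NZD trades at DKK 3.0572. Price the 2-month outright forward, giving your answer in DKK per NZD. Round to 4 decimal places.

T = 2/12 years.
DKK accumulates by (1 + 0.0431)^(2/12) = 1.0070576.
NZD growth factor: (1 + 0.1017)^(2/12) = 1.0162734.
CIP: F = S · (grow DKK)/(grow NZD) = 3.0572 × 1.0070576/1.0162734 = 3.029477 DKK per NZD.

3.0295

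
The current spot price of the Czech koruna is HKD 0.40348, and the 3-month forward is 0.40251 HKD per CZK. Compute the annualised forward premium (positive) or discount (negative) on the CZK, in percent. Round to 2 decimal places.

-0.96%

T = 3/12 years.
Period premium: (0.40251 − 0.40348)/0.40348 = -0.0024041.
Per annum: -0.0024041 / (3/12) = -0.009616 = -0.96%.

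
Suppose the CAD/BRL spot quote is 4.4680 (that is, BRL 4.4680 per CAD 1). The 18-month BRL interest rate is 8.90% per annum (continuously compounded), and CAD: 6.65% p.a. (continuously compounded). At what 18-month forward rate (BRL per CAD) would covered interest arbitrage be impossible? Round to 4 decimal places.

4.6214

T = 18/12 years.
Growth of 1 BRL over T: e^(0.0890×18/12) = 1.1428213.
CAD growth factor: e^(0.0665×18/12) = 1.1048947.
So F = 4.468 × 1.1428213 / 1.1048947 = 4.621369 (BRL/CAD).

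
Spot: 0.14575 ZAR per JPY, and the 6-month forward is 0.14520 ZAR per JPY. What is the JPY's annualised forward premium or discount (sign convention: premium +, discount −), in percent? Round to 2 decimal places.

-0.75%

T = 6/12 years.
(F − S)/S = (0.14520 − 0.14575)/0.14575 = -0.0037736.
Annualise by dividing by T: -0.0037736 / (6/12) = -0.007547 → -0.75%.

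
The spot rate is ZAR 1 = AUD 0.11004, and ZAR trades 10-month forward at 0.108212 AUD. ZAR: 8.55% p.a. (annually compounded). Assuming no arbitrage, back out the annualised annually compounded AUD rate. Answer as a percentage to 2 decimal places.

6.39%

T = 10/12 years.
By CIP, F/S equals the AUD-to-ZAR growth ratio: 0.108212/0.11004 = 0.9833879.
The ZAR side grows by (1 + 0.0855)^(10/12) = 1.0707585.
Hence g_AUD = 1.052971.
Annualise: 1.052971^(12/10) − 1 = 0.063897 = 6.39%.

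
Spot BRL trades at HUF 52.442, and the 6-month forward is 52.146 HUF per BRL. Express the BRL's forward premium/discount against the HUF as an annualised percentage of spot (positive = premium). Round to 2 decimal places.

-1.13%

T = 6/12 years.
(F − S)/S = (52.146 − 52.442)/52.442 = -0.0056443.
×(1/T) gives -1.13% p.a.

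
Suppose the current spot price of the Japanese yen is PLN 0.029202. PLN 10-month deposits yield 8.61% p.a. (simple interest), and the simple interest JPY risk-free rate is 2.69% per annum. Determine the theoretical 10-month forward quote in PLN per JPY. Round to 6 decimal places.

T = 10/12 years.
Growth of 1 PLN over T: 1 + 0.0861×10/12 = 1.071750.
JPY accumulates by 1 + 0.0269×10/12 = 1.0224167.
So F = 0.029202 × 1.071750 / 1.0224167 = 0.03061104 (PLN/JPY).

0.030611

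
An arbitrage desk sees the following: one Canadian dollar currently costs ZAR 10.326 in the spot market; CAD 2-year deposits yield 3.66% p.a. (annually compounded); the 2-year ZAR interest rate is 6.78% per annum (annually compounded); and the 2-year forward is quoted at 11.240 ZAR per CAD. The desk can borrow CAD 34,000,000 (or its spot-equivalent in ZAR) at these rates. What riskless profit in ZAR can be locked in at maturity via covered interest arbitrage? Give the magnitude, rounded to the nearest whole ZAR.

ZAR 10,341,171

T = 2 years.
Invest the CAD and cover forward: 34,000,000 × 1.07453956 × 11.240 = ZAR 410,646,038.25.
Convert at spot and invest in ZAR: 34,000,000 × 10.326 × 1.14019684 = ZAR 400,304,867.37.
The quoted forward overvalues CAD, so borrow ZAR, buy CAD at spot, deposit the CAD at 3.66%, and sell the proceeds forward at 11.240.
Profit = 410,646,038.25 − 400,304,867.37 = ZAR 10,341,171.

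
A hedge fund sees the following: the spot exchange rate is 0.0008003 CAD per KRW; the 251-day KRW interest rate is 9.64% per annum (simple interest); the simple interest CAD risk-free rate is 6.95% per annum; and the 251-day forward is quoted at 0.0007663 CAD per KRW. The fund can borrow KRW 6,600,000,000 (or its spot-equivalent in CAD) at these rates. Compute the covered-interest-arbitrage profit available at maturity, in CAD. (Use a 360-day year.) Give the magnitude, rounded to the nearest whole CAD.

CAD 140,417

T = 251/360 years.
Invest the KRW and cover forward: 6,600,000,000 × 1.067212222 × 0.0007663 = CAD 5,397,511.19.
Convert at spot and invest in CAD: 6,600,000,000 × 0.0008003 × 1.048456944 = CAD 5,537,928.61.
The quoted forward undervalues KRW, so borrow KRW, convert to CAD at spot, deposit the CAD at 6.95%, and buy KRW forward at 0.0007663 to cover the loan.
Arbitrage profit = |5,397,511.19 − 5,537,928.61| = CAD 140,417.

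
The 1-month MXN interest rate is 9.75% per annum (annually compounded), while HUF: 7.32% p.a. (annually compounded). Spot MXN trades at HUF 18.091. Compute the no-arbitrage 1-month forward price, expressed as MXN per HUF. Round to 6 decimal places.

T = 1/12 years.
HUF accumulates by (1 + 0.0732)^(1/12) = 1.0059044.
Growth of 1 MXN over T: (1 + 0.0975)^(1/12) = 1.007783.
So F = 18.091 × 1.0059044 / 1.007783 = 18.05728 (HUF/MXN).
Invert for MXN per HUF: 1 / 18.05728 = 0.055379.

0.055379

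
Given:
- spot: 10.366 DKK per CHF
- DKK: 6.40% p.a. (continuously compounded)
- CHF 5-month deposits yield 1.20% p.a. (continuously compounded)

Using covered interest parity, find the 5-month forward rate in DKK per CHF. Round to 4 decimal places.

T = 5/12 years.
Growth of 1 DKK over T: e^(0.0640×5/12) = 1.0270254.
CHF growth factor: e^(0.0120×5/12) = 1.00501252.
So F = 10.366 × 1.0270254 / 1.00501252 = 10.593047 (DKK/CHF).

10.5930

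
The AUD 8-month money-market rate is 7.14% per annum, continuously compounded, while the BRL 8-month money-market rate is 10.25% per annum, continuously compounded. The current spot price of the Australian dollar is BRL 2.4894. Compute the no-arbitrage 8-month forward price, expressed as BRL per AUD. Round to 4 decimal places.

2.5416

T = 8/12 years.
BRL accumulates by e^(0.1025×8/12) = 1.0707222.
Growth of 1 AUD over T: e^(0.0714×8/12) = 1.0487511.
Forward (BRL per AUD) = 2.4894 × 1.0707222 / 1.0487511 = 2.541552.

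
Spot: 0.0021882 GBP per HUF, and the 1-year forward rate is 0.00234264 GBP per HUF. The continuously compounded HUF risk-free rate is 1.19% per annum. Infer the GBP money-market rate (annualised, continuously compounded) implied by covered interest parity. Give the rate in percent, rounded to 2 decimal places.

T = 1 year.
CIP gives F = S · g_GBP/g_HUF, so g_GBP/g_HUF = 0.00234264/0.0021882 = 1.0705786.
HUF growth factor: e^(0.0119×1) = 1.0119711.
So the GBP growth factor = 1.0833946.
r = ln(1.0833946)/1 = 0.080099 → 8.01%.

8.01%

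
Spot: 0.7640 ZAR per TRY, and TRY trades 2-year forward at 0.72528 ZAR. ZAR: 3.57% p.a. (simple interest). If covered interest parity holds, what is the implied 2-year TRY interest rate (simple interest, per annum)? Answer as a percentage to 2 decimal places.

6.43%

T = 2 years.
CIP gives F = S · g_ZAR/g_TRY, so g_ZAR/g_TRY = 0.72528/0.764 = 0.9493194.
The ZAR side grows by 1 + 0.0357×2 = 1.071400.
Hence g_TRY = 1.128598.
r = (1.128598 − 1)/2 = 0.064299 → 6.43%.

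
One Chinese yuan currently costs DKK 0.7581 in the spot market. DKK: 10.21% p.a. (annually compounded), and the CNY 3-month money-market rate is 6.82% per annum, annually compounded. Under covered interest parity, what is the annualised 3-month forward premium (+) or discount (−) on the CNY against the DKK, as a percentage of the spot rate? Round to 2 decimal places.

T = 3/12 years.
No-arbitrage forward: 0.7581 × 1.0246021 / 1.0166305 = 0.7640444 DKK/CNY.
(F − S)/S ÷ T = (0.7640444 − 0.7581)/0.7581/(3/12) = 0.031365 → 3.14%.

+3.14%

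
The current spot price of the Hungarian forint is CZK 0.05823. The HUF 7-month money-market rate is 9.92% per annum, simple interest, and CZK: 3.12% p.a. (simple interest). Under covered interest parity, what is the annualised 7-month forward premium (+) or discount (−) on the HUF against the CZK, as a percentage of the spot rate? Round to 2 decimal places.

-6.43%

T = 7/12 years.
CIP forward (CZK per HUF) = 0.05823 × 1.018200/1.0578667 = 0.05604656.
(F − S)/S ÷ T = (0.05604656 − 0.05823)/0.05823/(7/12) = -0.064280 → -6.43%.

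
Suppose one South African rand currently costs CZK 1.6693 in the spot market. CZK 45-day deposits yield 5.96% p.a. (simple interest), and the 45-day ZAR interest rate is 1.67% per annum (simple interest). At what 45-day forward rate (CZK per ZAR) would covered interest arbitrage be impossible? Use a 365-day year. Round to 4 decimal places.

1.6781

T = 45/365 years.
CZK accumulates by 1 + 0.0596×45/365 = 1.0073479.
Growth of 1 ZAR over T: 1 + 0.0167×45/365 = 1.0020589.
Forward (CZK per ZAR) = 1.6693 × 1.0073479 / 1.0020589 = 1.678111.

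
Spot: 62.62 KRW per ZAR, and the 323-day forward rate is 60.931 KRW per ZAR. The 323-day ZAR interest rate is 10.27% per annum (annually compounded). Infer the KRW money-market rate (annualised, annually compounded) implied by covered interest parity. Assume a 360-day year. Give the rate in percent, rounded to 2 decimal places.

6.96%

T = 323/360 years.
CIP gives F = S · g_KRW/g_ZAR, so g_KRW/g_ZAR = 60.931/62.62 = 0.9730278.
ZAR growth factor: (1 + 0.1027)^(323/360) = 1.0916758.
That pins the KRW growth at 1.0622309.
Annualise: 1.0622309^(360/323) − 1 = 0.069602 = 6.96%.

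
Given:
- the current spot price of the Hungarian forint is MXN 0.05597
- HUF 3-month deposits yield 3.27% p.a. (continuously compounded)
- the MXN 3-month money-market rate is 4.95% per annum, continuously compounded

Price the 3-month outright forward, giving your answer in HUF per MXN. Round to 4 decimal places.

T = 3/12 years.
MXN accumulates by e^(0.0495×3/12) = 1.01245189.
HUF accumulates by e^(0.0327×3/12) = 1.00820851.
Forward (MXN per HUF) = 0.05597 × 1.01245189 / 1.00820851 = 0.056205568.
Invert for HUF per MXN: 1 / 0.056205568 = 17.7918.

17.7918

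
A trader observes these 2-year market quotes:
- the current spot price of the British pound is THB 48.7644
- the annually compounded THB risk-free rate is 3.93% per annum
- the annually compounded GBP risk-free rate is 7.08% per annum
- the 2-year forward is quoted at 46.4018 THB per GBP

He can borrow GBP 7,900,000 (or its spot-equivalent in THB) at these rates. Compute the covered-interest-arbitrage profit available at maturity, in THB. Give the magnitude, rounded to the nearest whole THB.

THB 4,205,110

T = 2 years.
Route A — deposit GBP, sell forward: 7,900,000 × 1.14661264 × 46.4018 = THB 420,318,634.15.
Route B — convert at spot, deposit THB: 7,900,000 × 48.7644 × 1.08014449 = THB 416,113,523.95.
The quoted forward overvalues GBP, so borrow THB, buy GBP at spot, deposit the GBP at 7.08%, and sell the proceeds forward at 46.4018.
The gap between the two covered legs is THB 4,205,110.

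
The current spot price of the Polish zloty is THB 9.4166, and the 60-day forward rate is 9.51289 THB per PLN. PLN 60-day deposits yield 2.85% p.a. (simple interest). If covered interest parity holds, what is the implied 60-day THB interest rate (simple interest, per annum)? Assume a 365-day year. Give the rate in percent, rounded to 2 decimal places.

9.10%

T = 60/365 years.
By CIP, F/S equals the THB-to-PLN growth ratio: 9.51289/9.4166 = 1.0102256.
PLN growth factor: 1 + 0.0285×60/365 = 1.0046849.
That pins the THB growth at 1.0149584.
r = (1.0149584 − 1)/(60/365) = 0.090997 → 9.10%.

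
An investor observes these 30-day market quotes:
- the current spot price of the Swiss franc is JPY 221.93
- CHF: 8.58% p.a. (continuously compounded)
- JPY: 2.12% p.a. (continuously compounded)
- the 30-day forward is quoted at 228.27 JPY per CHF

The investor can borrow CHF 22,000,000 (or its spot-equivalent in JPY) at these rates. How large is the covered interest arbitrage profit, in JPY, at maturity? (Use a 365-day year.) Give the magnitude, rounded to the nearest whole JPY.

JPY 166,505,229

T = 30/365 years.
Invest the CHF and cover forward: 22,000,000 × 1.007076979088 × 228.27 = JPY 5,057,480,164.36.
Convert at spot and invest in JPY: 22,000,000 × 221.93 × 1.001743984729 = JPY 4,890,974,935.68.
The quoted forward overvalues CHF, so borrow JPY, buy CHF at spot, deposit the CHF at 8.58%, and sell the proceeds forward at 228.27.
The gap between the two covered legs is JPY 166,505,229.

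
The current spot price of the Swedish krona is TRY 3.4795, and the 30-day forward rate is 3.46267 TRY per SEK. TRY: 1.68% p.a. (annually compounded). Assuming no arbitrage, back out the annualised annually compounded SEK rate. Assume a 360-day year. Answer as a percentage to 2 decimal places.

T = 30/360 years.
F/S = 3.46267/3.4795 = 0.9951631 = (growth of TRY) / (growth of SEK).
TRY growth factor: (1 + 0.0168)^(30/360) = 1.0013893.
That pins the SEK growth at 1.0062565.
r = 1.0062565^(360/30) − 1 = 0.077716 → 7.77%.

7.77%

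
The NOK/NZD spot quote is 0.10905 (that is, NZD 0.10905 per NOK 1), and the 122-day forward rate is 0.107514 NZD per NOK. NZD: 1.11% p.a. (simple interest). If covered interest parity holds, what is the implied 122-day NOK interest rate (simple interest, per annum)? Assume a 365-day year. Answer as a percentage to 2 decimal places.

T = 122/365 years.
CIP gives F = S · g_NZD/g_NOK, so g_NZD/g_NOK = 0.107514/0.10905 = 0.9859147.
The NZD side grows by 1 + 0.0111×122/365 = 1.0037101.
That pins the NOK growth at 1.0180496.
(1.0180496 − 1)/T = 0.054001, i.e. 5.40%.

5.40%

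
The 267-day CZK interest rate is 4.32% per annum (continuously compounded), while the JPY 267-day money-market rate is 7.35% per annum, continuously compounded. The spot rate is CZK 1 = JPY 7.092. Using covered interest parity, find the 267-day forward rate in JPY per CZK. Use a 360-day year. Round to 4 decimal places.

7.2532

T = 267/360 years.
JPY accumulates by e^(0.0735×267/360) = 1.0560257.
Growth of 1 CZK over T: e^(0.0432×267/360) = 1.0325588.
CIP: F = S · (grow JPY)/(grow CZK) = 7.092 × 1.0560257/1.0325588 = 7.253179 JPY per CZK.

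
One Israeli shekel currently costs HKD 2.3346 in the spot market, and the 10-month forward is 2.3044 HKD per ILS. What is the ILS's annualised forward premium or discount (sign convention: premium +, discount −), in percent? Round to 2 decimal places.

T = 10/12 years.
Period premium: (2.3044 − 2.3346)/2.3346 = -0.0129358.
Per annum: -0.0129358 / (10/12) = -0.015523 = -1.55%.

-1.55%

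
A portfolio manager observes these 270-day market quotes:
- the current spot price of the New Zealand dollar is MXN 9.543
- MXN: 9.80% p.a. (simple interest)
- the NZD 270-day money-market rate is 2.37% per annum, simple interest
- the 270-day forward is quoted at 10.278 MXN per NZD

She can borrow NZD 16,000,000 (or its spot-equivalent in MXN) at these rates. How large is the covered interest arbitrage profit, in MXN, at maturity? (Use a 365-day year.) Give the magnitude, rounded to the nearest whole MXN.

T = 270/365 years.
Keep in NZD, deliver into the forward: 16,000,000·1.01753150685·10.278 = MXN 167,331,021.24.
Swap to MXN now, deposit: 16,000,000·9.543·1.07249315068 = MXN 163,756,834.19.
The quoted forward overvalues NZD, so borrow MXN, buy NZD at spot, deposit the NZD at 2.37%, and sell the proceeds forward at 10.278.
Profit = 167,331,021.24 − 163,756,834.19 = MXN 3,574,187.

MXN 3,574,187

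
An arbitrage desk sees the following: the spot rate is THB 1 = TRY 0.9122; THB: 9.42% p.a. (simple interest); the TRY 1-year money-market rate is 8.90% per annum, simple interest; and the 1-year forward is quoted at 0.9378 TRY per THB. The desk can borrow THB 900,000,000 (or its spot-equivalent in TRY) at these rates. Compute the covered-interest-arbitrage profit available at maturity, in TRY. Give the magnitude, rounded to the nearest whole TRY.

TRY 29,479,464

T = 1 year.
Keep in THB, deliver into the forward: 900,000,000·1.094200·0.9378 = TRY 923,526,684.00.
Swap to TRY now, deposit: 900,000,000·0.9122·1.089000 = TRY 894,047,220.00.
The quoted forward overvalues THB, so borrow TRY, buy THB at spot, deposit the THB at 9.42%, and sell the proceeds forward at 0.9378.
Profit = 923,526,684.00 − 894,047,220.00 = TRY 29,479,464.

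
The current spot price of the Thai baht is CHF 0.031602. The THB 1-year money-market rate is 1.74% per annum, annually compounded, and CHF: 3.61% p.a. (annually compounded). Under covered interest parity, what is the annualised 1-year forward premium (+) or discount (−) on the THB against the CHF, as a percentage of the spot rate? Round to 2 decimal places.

+1.84%

T = 1 year.
CIP forward (CHF per THB) = 0.031602 × 1.036100/1.017400 = 0.032182851.
Annualised premium = (F − S)/S × (1/T) = (0.032182851 − 0.031602)/0.031602 ÷ 1 = 1.84%.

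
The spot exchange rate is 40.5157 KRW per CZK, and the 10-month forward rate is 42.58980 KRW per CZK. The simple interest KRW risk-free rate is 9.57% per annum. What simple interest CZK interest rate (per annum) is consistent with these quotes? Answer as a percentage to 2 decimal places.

3.26%

T = 10/12 years.
By CIP, F/S equals the KRW-to-CZK growth ratio: 42.5898/40.5157 = 1.0511925.
The KRW side grows by 1 + 0.0957×10/12 = 1.079750.
That pins the CZK growth at 1.0271668.
(1.0271668 − 1)/T = 0.032600, i.e. 3.26%.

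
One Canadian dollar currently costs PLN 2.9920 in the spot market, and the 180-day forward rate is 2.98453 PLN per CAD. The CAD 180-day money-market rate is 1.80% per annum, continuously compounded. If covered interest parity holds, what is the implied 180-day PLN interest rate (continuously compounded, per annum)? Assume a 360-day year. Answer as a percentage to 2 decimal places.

1.30%

T = 180/360 years.
CIP gives F = S · g_PLN/g_CAD, so g_PLN/g_CAD = 2.98453/2.992 = 0.9975033.
CAD growth factor: e^(0.0180×180/360) = 1.0090406.
So the PLN growth factor = 1.0065213.
r = ln(1.0065213)/(180/360) = 0.013000 → 1.30%.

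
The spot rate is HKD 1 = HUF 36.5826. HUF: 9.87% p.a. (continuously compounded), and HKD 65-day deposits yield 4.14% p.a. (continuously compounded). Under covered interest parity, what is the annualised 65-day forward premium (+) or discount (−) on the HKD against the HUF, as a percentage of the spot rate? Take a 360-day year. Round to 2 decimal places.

T = 65/360 years.
CIP forward (HUF per HKD) = 36.5826 × 1.0179806/1.007503 = 36.9630434.
(F − S)/S ÷ T = (36.9630434 − 36.5826)/36.5826/(65/360) = 0.057598 → 5.76%.

+5.76%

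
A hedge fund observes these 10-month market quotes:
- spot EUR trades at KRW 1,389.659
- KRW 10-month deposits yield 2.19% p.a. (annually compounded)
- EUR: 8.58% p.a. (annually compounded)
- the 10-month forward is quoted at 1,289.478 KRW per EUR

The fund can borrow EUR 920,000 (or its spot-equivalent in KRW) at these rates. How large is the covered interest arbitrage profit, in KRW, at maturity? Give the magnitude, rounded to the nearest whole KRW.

KRW 31,221,941

T = 10/12 years.
Invest the EUR and cover forward: 920,000 × 1.071005080774 × 1289.478 = KRW 1,270,554,490.38.
Convert at spot and invest in KRW: 920,000 × 1389.659 × 1.018216974089 = KRW 1,301,776,431.44.
The quoted forward undervalues EUR, so borrow EUR, convert to KRW at spot, deposit the KRW at 2.19%, and buy EUR forward at 1,289.478 to cover the loan.
The gap between the two covered legs is KRW 31,221,941.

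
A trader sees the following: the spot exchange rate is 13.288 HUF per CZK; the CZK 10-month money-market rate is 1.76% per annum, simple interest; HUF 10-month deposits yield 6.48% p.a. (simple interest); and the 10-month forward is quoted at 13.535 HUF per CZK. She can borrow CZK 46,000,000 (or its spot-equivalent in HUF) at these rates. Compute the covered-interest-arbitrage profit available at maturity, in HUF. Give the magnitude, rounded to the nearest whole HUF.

HUF 12,513,779

T = 10/12 years.
Invest the CZK and cover forward: 46,000,000 × 1.01466666667 × 13.535 = HUF 631,741,613.34.
Convert at spot and invest in HUF: 46,000,000 × 13.288 × 1.054000 = HUF 644,255,392.00.
The quoted forward undervalues CZK, so borrow CZK, convert to HUF at spot, deposit the HUF at 6.48%, and buy CZK forward at 13.535 to cover the loan.
Arbitrage profit = |631,741,613.34 − 644,255,392.00| = HUF 12,513,779.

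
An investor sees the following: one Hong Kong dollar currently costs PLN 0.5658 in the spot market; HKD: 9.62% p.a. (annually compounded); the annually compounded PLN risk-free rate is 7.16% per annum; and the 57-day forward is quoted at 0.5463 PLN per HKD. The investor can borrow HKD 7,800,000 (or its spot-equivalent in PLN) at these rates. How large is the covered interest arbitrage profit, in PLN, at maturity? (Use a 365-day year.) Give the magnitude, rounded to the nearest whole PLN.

T = 57/365 years.
Route A — deposit HKD, sell forward: 7,800,000 × 1.014447008 × 0.5463 = PLN 4,322,700.72.
Route B — convert at spot, deposit PLN: 7,800,000 × 0.5658 × 1.010857736 = PLN 4,461,157.79.
The quoted forward undervalues HKD, so borrow HKD, convert to PLN at spot, deposit the PLN at 7.16%, and buy HKD forward at 0.5463 to cover the loan.
Profit = 4,461,157.79 − 4,322,700.72 = PLN 138,457.

PLN 138,457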